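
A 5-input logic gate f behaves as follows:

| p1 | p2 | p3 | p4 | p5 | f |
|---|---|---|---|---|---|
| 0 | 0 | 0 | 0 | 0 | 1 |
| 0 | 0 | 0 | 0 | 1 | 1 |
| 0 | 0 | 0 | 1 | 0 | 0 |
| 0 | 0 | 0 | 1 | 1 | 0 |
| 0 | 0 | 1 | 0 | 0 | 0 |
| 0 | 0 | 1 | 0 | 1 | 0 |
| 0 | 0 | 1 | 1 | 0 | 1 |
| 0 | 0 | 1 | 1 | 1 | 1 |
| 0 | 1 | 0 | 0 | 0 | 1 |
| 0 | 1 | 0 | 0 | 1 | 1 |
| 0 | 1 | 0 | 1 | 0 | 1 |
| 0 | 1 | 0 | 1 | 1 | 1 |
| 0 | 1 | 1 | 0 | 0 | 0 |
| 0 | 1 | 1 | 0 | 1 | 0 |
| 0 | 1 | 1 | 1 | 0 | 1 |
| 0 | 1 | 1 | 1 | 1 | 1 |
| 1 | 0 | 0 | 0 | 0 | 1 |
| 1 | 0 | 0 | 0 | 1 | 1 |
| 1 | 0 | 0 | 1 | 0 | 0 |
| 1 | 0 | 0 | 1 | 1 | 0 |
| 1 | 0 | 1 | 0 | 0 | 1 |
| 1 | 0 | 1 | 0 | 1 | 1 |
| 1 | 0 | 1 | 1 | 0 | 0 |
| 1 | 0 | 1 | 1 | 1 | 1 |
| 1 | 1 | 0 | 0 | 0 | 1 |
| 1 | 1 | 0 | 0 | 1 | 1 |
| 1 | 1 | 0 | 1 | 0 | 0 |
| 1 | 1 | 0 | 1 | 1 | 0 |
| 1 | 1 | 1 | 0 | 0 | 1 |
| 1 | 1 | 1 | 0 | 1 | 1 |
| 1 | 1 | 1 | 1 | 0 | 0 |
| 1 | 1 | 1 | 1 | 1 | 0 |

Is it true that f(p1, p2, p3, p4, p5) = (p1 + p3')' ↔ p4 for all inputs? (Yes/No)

Evaluate (p1 + p3')' ↔ p4 on each row and compare to f:
  p1=0, p2=0, p3=0, p4=0, p5=0: formula gives 1, f = 1 ✓
  p1=0, p2=0, p3=0, p4=0, p5=1: formula gives 1, f = 1 ✓
  p1=0, p2=0, p3=0, p4=1, p5=0: formula gives 0, f = 0 ✓
  p1=0, p2=0, p3=0, p4=1, p5=1: formula gives 0, f = 0 ✓
  …
  p1=0, p2=1, p3=0, p4=1, p5=0: formula gives 0, but f = 1 ✗
A single disagreement suffices: at (0,1,0,1,0) they differ, so the formula does not compute f.

No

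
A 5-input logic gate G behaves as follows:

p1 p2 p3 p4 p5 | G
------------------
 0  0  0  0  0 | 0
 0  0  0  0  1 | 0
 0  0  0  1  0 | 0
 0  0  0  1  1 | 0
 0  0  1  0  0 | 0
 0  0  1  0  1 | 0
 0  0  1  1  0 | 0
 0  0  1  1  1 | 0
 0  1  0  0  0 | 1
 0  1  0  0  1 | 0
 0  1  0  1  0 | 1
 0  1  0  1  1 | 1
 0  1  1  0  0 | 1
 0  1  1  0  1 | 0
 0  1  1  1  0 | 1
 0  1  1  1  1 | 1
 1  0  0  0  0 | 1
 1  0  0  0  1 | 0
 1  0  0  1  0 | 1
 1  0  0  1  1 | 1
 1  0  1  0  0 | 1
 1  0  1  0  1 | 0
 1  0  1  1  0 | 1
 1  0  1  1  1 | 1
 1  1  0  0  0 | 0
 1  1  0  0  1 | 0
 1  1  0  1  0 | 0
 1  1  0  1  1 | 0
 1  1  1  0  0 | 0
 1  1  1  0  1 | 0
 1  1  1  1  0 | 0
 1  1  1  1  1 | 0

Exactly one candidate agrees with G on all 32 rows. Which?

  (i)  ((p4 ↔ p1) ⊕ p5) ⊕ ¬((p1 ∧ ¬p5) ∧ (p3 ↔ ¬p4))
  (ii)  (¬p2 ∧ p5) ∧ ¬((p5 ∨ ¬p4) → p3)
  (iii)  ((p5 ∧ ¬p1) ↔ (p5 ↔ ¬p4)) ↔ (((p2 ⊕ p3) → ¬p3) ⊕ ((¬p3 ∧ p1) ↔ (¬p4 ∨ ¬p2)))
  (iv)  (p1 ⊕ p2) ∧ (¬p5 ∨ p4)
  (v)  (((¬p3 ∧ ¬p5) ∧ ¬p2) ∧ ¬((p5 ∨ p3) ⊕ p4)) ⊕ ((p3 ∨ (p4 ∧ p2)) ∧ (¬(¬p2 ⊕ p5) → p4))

iv

(i): at (0,0,0,0,1) it gives 1, but G = 0 — eliminated.
(ii): at (0,0,0,0,1) it gives 1, but G = 0 — eliminated.
(iii): at (0,0,0,0,0) it gives 1, but G = 0 — eliminated.
(v): at (0,0,0,0,0) it gives 1, but G = 0 — eliminated.
That leaves (iv). Evaluating it on every row reproduces the table of G exactly.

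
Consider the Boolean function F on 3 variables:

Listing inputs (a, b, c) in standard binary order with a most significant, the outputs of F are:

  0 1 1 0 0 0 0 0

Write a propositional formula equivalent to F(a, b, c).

F(a, b, c) = ((~a & ~b) & c) | ((~a & b) & ~c)

Collect the rows where F=1 — (0,0,1), (0,1,0) — and write one minterm per row: ¬a·¬b·c, ¬a·b·¬c. Their union (logical OR) reproduces the table exactly.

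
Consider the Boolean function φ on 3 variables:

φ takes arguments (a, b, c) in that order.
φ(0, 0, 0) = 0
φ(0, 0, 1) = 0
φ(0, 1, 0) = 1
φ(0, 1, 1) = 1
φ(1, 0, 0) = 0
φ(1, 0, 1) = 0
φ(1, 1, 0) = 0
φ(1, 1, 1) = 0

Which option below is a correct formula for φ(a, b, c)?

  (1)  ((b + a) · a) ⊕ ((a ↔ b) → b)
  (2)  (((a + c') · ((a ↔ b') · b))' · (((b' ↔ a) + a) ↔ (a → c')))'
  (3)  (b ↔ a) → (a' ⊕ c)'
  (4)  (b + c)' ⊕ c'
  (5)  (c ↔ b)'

(2) disagrees with φ on (0,0,0) (formula → 1, table → 0); rule it out.
(3) disagrees with φ on (0,0,1) (formula → 1, table → 0); rule it out.
(4) disagrees with φ on (0,1,1) (formula → 0, table → 1); rule it out.
(5) disagrees with φ on (0,0,1) (formula → 1, table → 0); rule it out.
Only (1) survives; checking it on all 8 rows confirms it matches φ.

1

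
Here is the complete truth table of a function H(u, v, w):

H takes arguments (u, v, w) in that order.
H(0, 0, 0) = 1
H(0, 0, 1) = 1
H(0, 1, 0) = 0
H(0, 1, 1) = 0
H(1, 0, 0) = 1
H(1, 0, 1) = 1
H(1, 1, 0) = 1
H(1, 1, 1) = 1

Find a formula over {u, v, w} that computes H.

H(u, v, w) = not (((not u and v) and not w) or ((not u and v) and w))

The 0-rows are (0,1,0), (0,1,1). Take each as a conjunction (¬u·v·¬w, ¬u·v·w), form their disjunction, and complement — that gives a formula that is 1 everywhere H is.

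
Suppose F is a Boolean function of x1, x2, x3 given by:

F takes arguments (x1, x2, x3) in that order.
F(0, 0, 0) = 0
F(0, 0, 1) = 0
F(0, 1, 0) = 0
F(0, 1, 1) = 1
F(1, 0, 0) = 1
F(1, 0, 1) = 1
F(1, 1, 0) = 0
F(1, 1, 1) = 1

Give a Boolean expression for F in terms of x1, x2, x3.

F(x1, x2, x3) = ((((not x1 and x2) and x3) or ((x1 and not x2) and not x3)) or ((x1 and not x2) and x3)) or ((x1 and x2) and x3)

Collect the rows where F=1 — (0,1,1), (1,0,0), (1,0,1), (1,1,1) — and write one minterm per row: ¬x1·x2·x3, x1·¬x2·¬x3, x1·¬x2·x3, x1·x2·x3. Their union (logical OR) reproduces the table exactly.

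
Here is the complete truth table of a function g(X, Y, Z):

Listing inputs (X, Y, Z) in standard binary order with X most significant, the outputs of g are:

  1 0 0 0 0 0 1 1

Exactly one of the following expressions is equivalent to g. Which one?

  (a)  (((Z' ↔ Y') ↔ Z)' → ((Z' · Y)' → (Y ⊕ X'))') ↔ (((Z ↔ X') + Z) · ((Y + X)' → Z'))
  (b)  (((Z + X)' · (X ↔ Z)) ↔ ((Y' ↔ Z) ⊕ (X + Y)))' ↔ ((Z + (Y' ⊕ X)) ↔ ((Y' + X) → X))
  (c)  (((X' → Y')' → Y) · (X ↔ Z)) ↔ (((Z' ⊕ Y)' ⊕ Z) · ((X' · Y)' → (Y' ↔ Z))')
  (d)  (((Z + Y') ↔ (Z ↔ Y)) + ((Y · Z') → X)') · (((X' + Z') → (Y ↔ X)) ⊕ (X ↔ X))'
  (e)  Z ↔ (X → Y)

d

(a) fails at (0,0,1): the formula yields 1, g is 0.
(b) fails at (0,0,0): the formula yields 0, g is 1.
(c) fails at (0,0,0): the formula yields 0, g is 1.
(e) fails at (0,0,0): the formula yields 0, g is 1.
That leaves (d). Evaluating it on every row reproduces the table of g exactly.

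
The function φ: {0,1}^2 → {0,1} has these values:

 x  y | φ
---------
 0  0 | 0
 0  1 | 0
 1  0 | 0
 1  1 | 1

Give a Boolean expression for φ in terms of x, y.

The output is 1 only when every input is 1 — the AND of all inputs.

φ(x, y) = x ∧ y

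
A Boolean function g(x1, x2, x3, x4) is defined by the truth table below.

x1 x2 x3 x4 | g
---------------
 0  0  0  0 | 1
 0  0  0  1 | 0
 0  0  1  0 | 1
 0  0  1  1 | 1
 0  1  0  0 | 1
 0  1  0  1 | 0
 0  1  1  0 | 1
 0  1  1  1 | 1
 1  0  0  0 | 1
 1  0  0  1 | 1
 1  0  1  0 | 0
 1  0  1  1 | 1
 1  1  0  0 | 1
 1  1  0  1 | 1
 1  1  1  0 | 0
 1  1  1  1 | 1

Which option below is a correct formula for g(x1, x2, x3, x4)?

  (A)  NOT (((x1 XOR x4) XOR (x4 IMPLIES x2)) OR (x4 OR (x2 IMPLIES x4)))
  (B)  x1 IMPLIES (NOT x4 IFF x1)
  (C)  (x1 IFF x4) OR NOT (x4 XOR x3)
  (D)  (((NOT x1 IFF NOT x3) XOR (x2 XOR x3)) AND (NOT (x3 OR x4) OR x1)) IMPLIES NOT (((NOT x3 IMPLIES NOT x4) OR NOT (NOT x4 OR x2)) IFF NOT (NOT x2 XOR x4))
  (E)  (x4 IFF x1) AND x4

(A) disagrees with g on (0,0,0,0) (formula → 0, table → 1); rule it out.
(B) disagrees with g on (0,0,0,1) (formula → 1, table → 0); rule it out.
(D) disagrees with g on (0,0,0,1) (formula → 1, table → 0); rule it out.
(E) disagrees with g on (0,0,0,0) (formula → 0, table → 1); rule it out.
(C) is the remaining candidate, and it agrees with g on all 16 inputs.

C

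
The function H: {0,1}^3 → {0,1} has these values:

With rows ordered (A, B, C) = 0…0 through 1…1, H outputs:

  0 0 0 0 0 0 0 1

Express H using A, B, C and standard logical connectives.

The output is 1 only when every input is 1 — the AND of all inputs.

H(A, B, C) = (A AND B) AND C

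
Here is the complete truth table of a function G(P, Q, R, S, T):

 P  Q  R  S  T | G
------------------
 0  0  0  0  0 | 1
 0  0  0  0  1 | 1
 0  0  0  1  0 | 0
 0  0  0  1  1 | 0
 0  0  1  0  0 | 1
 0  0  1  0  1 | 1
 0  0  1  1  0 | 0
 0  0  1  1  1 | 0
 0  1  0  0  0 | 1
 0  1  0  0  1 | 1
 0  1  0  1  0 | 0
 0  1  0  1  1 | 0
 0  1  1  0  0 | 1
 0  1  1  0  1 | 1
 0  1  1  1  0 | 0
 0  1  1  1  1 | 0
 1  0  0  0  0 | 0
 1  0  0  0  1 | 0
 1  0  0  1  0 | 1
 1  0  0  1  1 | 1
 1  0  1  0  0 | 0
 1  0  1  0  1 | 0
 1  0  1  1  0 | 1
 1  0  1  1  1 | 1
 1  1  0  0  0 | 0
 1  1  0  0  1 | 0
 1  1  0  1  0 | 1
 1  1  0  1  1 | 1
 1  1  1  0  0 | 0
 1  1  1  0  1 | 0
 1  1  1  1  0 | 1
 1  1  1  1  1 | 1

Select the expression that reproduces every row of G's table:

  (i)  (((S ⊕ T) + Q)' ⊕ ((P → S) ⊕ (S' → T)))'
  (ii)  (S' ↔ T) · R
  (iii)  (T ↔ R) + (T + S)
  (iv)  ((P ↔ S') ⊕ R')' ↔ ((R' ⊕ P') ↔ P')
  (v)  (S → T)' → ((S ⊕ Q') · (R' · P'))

(i): at (0,0,0,1,0) it gives 1, but G = 0 — eliminated.
(ii): at (0,0,0,0,0) it gives 0, but G = 1 — eliminated.
(iii): at (0,0,0,1,0) it gives 1, but G = 0 — eliminated.
(v): at (0,0,0,1,1) it gives 1, but G = 0 — eliminated.
Only (iv) survives; checking it on all 32 rows confirms it matches G.

iv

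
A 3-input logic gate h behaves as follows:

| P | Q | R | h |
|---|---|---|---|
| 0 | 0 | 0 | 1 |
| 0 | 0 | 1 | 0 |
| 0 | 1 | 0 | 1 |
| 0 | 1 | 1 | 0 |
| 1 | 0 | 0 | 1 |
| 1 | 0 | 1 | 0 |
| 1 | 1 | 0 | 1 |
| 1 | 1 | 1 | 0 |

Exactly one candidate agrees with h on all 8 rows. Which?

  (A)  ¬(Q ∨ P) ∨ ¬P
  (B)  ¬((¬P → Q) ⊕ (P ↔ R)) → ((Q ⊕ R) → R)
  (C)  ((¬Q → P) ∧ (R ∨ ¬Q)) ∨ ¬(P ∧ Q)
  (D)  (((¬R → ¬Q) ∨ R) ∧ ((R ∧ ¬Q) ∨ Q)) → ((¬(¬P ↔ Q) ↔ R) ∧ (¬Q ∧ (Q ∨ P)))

D

(A) fails at (0,0,1): the formula yields 1, h is 0.
(B) fails at (0,0,1): the formula yields 1, h is 0.
(C) fails at (0,0,1): the formula yields 1, h is 0.
(D) is the remaining candidate, and it agrees with h on all 8 inputs.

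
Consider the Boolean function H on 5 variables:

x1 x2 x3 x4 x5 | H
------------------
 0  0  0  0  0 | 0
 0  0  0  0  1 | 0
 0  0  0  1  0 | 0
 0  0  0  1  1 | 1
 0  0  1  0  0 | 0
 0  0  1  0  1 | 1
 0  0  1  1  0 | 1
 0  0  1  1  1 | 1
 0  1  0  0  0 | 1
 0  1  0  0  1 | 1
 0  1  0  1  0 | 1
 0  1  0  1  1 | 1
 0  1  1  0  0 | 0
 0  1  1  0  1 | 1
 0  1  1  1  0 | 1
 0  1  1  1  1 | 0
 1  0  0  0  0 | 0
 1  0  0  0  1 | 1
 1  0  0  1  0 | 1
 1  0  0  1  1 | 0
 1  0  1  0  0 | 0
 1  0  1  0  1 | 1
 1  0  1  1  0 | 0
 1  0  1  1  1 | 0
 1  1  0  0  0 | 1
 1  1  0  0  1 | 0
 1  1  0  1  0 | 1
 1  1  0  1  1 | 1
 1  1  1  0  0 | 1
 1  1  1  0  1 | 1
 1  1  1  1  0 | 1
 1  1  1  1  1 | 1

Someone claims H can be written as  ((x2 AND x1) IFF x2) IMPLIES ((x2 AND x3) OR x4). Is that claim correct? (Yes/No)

Evaluate ((x2 AND x1) IFF x2) IMPLIES ((x2 AND x3) OR x4) on each row and compare to H:
  x1=0, x2=0, x3=0, x4=0, x5=0: formula gives 0, H = 0 ✓
  x1=0, x2=0, x3=0, x4=0, x5=1: formula gives 0, H = 0 ✓
  x1=0, x2=0, x3=0, x4=1, x5=0: formula gives 1, but H = 0 ✗
A single disagreement suffices: at (0,0,0,1,0) they differ, so the formula does not compute H.

No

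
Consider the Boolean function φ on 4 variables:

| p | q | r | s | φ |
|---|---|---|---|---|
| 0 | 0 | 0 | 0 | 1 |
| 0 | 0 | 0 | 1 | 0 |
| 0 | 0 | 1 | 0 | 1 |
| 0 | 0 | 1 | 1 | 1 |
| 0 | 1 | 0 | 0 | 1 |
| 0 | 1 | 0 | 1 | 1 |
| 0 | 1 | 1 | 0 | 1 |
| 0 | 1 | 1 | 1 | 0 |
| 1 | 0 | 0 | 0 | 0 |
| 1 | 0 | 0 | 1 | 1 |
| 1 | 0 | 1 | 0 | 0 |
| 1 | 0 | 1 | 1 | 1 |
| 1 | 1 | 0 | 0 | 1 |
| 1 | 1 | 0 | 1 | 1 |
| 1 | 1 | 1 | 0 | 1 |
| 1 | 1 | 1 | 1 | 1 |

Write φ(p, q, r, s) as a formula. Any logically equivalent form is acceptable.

There are just 4 zero rows: (0,0,0,1), (0,1,1,1), (1,0,0,0), (1,0,1,0). Their minterms are ¬p·¬q·¬r·s, ¬p·q·r·s, p·¬q·¬r·¬s, p·¬q·r·¬s; the OR of those covers precisely the 0-outputs, and negating it yields φ.

φ(p, q, r, s) = ~((((((~p & ~q) & ~r) & s) | (((~p & q) & r) & s)) | (((p & ~q) & ~r) & ~s)) | (((p & ~q) & r) & ~s))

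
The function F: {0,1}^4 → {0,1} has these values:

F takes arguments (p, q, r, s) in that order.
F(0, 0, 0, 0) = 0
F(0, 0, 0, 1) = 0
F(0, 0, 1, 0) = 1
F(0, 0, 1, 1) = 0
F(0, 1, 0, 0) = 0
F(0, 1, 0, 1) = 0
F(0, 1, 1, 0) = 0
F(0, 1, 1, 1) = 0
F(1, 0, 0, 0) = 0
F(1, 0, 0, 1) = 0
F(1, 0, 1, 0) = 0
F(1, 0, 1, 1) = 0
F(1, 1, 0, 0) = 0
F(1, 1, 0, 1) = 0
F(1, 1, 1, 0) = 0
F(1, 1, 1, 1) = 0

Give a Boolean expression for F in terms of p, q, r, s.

Only row (0,0,1,0) gives 1. That row's minterm ¬p·¬q·r·¬s is F directly.

F(p, q, r, s) = ((~p & ~q) & r) & ~s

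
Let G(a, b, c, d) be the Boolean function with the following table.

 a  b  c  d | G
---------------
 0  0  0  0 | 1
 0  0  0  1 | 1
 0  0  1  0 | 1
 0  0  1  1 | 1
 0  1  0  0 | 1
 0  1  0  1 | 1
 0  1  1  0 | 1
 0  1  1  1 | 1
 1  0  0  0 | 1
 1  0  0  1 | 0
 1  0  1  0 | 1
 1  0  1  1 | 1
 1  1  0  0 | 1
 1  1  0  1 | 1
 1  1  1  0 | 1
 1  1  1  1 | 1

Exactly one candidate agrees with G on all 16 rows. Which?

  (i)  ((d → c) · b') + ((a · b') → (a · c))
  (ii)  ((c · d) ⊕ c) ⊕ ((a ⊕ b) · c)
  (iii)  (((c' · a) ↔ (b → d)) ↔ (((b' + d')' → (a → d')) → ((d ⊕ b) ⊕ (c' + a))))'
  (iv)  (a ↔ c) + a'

(ii): at (0,0,0,0) it gives 0, but G = 1 — eliminated.
(iii): at (0,0,0,1) it gives 0, but G = 1 — eliminated.
(iv): at (1,0,0,0) it gives 0, but G = 1 — eliminated.
That leaves (i). Evaluating it on every row reproduces the table of G exactly.

i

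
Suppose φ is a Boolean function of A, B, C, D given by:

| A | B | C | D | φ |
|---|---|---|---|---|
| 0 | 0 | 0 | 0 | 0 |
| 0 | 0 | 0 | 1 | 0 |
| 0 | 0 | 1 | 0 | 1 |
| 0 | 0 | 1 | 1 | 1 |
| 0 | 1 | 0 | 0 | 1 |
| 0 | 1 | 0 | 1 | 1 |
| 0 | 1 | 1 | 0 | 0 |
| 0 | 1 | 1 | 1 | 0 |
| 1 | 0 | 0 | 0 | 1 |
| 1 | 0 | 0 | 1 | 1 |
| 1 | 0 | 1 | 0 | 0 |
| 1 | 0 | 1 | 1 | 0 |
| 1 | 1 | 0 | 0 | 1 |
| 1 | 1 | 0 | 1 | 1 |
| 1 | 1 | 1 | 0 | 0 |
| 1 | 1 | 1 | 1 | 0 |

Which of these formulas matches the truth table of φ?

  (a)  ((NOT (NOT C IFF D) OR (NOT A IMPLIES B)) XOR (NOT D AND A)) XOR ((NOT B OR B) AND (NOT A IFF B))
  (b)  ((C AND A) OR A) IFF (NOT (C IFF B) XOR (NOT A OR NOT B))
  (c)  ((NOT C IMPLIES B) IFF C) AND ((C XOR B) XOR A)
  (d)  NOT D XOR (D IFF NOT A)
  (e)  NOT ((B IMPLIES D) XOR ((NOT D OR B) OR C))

b

(a) fails at (0,0,0,0): the formula yields 1, φ is 0.
(c) fails at (0,1,0,0): the formula yields 0, φ is 1.
(d) fails at (0,0,0,0): the formula yields 1, φ is 0.
(e) fails at (0,0,0,0): the formula yields 1, φ is 0.
That leaves (b). Evaluating it on every row reproduces the table of φ exactly.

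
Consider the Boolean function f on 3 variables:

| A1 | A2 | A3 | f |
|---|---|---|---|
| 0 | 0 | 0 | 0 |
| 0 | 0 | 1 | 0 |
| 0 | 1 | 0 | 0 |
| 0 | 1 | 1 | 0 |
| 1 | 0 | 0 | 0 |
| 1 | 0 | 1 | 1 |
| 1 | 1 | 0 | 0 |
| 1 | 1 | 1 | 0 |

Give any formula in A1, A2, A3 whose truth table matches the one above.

f(A1, A2, A3) = (A1 · A2') · A3

f is 1 on exactly one input, (1,0,1), whose minterm is A1·¬A2·A3. So f is just that conjunction.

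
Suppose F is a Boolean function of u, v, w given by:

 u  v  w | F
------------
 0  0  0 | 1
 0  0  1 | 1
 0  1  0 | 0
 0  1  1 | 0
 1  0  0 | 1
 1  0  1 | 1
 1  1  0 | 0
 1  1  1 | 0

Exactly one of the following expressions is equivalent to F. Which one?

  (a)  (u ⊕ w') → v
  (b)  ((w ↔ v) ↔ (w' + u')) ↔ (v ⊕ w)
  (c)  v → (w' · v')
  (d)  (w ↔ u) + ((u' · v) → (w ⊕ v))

(a): at (0,0,0) it gives 0, but F = 1 — eliminated.
(b): at (0,0,0) it gives 0, but F = 1 — eliminated.
(d): at (0,1,0) it gives 1, but F = 0 — eliminated.
(c) is the remaining candidate, and it agrees with F on all 8 inputs.

c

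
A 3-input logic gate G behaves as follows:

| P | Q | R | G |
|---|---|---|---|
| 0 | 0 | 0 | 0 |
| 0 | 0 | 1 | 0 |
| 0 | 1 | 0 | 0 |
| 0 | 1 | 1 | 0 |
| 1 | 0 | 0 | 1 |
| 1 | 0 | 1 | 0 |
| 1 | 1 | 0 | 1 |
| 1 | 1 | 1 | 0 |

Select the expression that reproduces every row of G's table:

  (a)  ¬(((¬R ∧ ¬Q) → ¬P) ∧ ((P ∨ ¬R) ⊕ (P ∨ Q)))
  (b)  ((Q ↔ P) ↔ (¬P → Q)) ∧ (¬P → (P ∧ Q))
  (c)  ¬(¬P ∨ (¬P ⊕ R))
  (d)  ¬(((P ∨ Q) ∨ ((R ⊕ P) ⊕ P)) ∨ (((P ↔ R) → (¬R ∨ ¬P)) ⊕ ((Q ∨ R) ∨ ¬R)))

(a) disagrees with G on (0,0,1) (formula → 1, table → 0); rule it out.
(b) disagrees with G on (1,0,0) (formula → 0, table → 1); rule it out.
(d) disagrees with G on (0,0,0) (formula → 1, table → 0); rule it out.
Only (c) survives; checking it on all 8 rows confirms it matches G.

c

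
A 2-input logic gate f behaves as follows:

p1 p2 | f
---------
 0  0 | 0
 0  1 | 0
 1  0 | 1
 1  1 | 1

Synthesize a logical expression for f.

f(p1, p2) = p1

The output simply equals p1.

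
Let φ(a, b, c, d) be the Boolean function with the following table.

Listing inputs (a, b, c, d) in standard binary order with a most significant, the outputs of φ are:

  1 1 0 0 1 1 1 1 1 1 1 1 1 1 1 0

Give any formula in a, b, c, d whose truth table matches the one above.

φ(a, b, c, d) = ~(((((~a & ~b) & c) & ~d) | (((~a & ~b) & c) & d)) | (((a & b) & c) & d))

The 0-rows are (0,0,1,0), (0,0,1,1), (1,1,1,1). Take each as a conjunction (¬a·¬b·c·¬d, ¬a·¬b·c·d, a·b·c·d), form their disjunction, and complement — that gives a formula that is 1 everywhere φ is.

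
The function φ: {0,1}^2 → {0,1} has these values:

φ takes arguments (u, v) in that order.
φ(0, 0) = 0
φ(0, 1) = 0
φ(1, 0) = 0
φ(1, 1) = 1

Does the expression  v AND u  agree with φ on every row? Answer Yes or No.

Yes

Evaluate v AND u on each row and compare to φ:
  u=0, v=0: formula gives 0, φ = 0 ✓
  u=0, v=1: formula gives 0, φ = 0 ✓
  u=1, v=0: formula gives 0, φ = 0 ✓
  u=1, v=1: formula gives 1, φ = 1 ✓
No disagreement on any input; they are logically equivalent.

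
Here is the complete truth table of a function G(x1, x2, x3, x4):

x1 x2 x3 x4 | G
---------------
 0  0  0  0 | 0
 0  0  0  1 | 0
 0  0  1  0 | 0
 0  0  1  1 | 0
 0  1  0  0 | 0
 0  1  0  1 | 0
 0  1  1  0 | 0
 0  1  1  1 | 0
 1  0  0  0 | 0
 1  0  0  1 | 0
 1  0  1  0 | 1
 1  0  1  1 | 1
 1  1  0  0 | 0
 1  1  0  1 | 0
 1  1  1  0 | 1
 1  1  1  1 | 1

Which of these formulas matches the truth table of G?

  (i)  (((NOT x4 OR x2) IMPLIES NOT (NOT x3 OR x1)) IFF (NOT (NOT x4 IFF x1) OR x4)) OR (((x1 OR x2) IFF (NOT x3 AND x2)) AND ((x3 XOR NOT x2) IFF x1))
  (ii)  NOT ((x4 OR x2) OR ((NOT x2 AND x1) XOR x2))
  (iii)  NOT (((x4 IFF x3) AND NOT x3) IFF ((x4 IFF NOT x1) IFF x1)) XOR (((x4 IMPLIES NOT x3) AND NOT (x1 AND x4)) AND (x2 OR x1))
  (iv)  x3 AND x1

iv

(i) disagrees with G on (0,0,0,1) (formula → 1, table → 0); rule it out.
(ii) disagrees with G on (0,0,0,0) (formula → 1, table → 0); rule it out.
(iii) disagrees with G on (0,0,1,0) (formula → 1, table → 0); rule it out.
Only (iv) survives; checking it on all 16 rows confirms it matches G.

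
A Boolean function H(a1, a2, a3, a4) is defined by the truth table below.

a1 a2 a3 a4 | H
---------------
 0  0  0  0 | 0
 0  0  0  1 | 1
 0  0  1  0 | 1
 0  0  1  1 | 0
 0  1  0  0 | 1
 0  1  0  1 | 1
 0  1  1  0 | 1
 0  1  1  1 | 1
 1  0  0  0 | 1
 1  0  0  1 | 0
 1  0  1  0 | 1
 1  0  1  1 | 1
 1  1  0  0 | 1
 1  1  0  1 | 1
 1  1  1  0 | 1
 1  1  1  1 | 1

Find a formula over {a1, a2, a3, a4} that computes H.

H(a1, a2, a3, a4) = NOT (((((NOT a1 AND NOT a2) AND NOT a3) AND NOT a4) OR (((NOT a1 AND NOT a2) AND a3) AND a4)) OR (((a1 AND NOT a2) AND NOT a3) AND a4))

There are just 3 zero rows: (0,0,0,0), (0,0,1,1), (1,0,0,1). Their minterms are ¬a1·¬a2·¬a3·¬a4, ¬a1·¬a2·a3·a4, a1·¬a2·¬a3·a4; the OR of those covers precisely the 0-outputs, and negating it yields H.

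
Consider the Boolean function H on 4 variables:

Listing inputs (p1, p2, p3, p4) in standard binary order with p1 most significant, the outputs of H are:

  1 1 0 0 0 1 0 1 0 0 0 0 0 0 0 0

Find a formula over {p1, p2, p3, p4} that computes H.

H=1 on 4 inputs: (0,0,0,0), (0,0,0,1), (0,1,0,1), (0,1,1,1). Reading each as a conjunction of literals (¬p1·¬p2·¬p3·¬p4, ¬p1·¬p2·¬p3·p4, ¬p1·p2·¬p3·p4, ¬p1·p2·p3·p4) and taking the OR gives the canonical DNF.

H(p1, p2, p3, p4) = (((((not p1 and not p2) and not p3) and not p4) or (((not p1 and not p2) and not p3) and p4)) or (((not p1 and p2) and not p3) and p4)) or (((not p1 and p2) and p3) and p4)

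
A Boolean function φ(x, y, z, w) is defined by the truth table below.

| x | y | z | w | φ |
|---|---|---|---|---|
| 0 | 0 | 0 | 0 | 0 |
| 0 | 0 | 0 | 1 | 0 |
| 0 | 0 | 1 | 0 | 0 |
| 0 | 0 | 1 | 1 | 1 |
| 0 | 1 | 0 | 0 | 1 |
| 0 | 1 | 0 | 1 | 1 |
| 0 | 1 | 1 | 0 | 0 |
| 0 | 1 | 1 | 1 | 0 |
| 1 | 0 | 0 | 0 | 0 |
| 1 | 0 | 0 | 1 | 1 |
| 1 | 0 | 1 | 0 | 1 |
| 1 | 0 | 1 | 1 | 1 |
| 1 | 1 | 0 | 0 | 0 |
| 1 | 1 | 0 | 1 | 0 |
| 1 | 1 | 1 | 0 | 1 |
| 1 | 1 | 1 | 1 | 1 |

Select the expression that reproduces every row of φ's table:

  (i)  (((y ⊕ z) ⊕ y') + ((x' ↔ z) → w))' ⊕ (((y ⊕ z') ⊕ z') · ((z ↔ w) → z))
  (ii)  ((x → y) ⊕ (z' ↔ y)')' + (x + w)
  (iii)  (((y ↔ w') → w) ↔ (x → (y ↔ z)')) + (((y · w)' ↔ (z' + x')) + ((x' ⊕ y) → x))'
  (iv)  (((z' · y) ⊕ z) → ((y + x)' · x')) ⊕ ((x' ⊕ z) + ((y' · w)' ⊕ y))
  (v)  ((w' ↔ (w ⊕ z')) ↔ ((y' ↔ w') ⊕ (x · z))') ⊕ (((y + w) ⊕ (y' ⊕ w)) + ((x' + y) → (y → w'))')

(i): at (0,0,1,0) it gives 1, but φ = 0 — eliminated.
(ii): at (0,0,0,0) it gives 1, but φ = 0 — eliminated.
(iii): at (0,0,0,0) it gives 1, but φ = 0 — eliminated.
(v): at (0,0,0,0) it gives 1, but φ = 0 — eliminated.
That leaves (iv). Evaluating it on every row reproduces the table of φ exactly.

iv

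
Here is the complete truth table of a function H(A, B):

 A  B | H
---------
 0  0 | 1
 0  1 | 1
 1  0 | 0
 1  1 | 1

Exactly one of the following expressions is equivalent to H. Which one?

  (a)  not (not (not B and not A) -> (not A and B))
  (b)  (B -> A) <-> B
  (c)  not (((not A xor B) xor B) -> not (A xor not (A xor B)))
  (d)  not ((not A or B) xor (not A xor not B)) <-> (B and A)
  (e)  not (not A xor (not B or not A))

(a) disagrees with H on (0,0) (formula → 0, table → 1); rule it out.
(b) disagrees with H on (0,0) (formula → 0, table → 1); rule it out.
(c) disagrees with H on (0,1) (formula → 0, table → 1); rule it out.
(d) disagrees with H on (0,1) (formula → 0, table → 1); rule it out.
That leaves (e). Evaluating it on every row reproduces the table of H exactly.

e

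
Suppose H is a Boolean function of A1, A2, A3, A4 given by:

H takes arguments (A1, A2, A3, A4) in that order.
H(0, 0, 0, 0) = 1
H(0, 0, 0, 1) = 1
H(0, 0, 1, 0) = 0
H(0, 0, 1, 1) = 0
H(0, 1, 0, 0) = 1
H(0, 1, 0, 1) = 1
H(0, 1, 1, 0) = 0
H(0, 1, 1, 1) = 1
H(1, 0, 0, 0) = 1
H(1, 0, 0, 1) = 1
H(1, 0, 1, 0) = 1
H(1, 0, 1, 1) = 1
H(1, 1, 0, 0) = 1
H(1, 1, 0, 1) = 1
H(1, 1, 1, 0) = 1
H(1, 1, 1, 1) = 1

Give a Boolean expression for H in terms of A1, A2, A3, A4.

H(A1, A2, A3, A4) = NOT (((((NOT A1 AND NOT A2) AND A3) AND NOT A4) OR (((NOT A1 AND NOT A2) AND A3) AND A4)) OR (((NOT A1 AND A2) AND A3) AND NOT A4))

There are just 3 zero rows: (0,0,1,0), (0,0,1,1), (0,1,1,0). Their minterms are ¬A1·¬A2·A3·¬A4, ¬A1·¬A2·A3·A4, ¬A1·A2·A3·¬A4; the OR of those covers precisely the 0-outputs, and negating it yields H.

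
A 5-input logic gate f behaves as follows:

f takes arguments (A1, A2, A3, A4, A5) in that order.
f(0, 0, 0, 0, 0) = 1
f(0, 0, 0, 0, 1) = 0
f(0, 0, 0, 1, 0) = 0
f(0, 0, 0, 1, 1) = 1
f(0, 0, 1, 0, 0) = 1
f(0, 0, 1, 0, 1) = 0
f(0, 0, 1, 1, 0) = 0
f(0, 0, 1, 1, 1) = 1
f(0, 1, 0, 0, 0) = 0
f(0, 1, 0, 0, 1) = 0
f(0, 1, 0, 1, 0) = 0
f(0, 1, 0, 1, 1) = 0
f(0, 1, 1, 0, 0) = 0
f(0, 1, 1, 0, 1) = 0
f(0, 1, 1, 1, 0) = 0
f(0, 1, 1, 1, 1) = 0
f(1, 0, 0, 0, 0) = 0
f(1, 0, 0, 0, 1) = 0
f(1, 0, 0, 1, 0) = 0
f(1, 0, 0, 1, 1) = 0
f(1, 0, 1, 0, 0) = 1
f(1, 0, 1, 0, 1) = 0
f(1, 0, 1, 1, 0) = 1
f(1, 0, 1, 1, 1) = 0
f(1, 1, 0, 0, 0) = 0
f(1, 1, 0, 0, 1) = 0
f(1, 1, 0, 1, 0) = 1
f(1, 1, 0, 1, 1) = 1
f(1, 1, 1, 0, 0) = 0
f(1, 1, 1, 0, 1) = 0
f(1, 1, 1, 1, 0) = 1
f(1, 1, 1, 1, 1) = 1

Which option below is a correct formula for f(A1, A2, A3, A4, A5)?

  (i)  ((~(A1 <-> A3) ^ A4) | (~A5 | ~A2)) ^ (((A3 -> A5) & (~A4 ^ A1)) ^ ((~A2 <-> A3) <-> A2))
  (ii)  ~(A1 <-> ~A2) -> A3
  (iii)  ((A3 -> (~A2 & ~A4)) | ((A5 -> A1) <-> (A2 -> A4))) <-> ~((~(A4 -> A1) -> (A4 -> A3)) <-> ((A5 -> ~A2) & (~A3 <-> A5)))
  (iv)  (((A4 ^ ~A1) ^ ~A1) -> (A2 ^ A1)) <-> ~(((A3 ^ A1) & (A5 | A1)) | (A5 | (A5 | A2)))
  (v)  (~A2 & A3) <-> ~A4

iv

(i) fails at (0,0,0,0,1): the formula yields 1, f is 0.
(ii) fails at (0,0,0,0,0): the formula yields 0, f is 1.
(iii) fails at (0,0,1,0,0): the formula yields 0, f is 1.
(v) fails at (0,0,0,0,0): the formula yields 0, f is 1.
That leaves (iv). Evaluating it on every row reproduces the table of f exactly.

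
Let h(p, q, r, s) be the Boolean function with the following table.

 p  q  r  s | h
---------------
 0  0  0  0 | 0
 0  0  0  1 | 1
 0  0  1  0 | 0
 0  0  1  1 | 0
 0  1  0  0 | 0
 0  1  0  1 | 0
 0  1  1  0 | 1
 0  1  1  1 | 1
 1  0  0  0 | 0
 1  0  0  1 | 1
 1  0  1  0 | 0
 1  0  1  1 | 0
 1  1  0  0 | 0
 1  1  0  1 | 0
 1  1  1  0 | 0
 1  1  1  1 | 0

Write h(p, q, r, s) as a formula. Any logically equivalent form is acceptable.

Collect the rows where h=1 — (0,0,0,1), (0,1,1,0), (0,1,1,1), (1,0,0,1) — and write one minterm per row: ¬p·¬q·¬r·s, ¬p·q·r·¬s, ¬p·q·r·s, p·¬q·¬r·s. Their union (logical OR) reproduces the table exactly.

h(p, q, r, s) = (((((~p & ~q) & ~r) & s) | (((~p & q) & r) & ~s)) | (((~p & q) & r) & s)) | (((p & ~q) & ~r) & s)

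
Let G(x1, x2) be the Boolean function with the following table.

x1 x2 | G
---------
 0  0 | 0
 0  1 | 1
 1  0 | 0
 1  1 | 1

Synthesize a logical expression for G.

The output simply equals x2.

G(x1, x2) = x2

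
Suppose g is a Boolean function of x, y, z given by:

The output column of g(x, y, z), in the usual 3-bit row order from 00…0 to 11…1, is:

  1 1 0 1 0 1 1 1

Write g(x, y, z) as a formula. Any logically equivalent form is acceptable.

The 0-rows are (0,1,0), (1,0,0). Take each as a conjunction (¬x·y·¬z, x·¬y·¬z), form their disjunction, and complement — that gives a formula that is 1 everywhere g is.

g(x, y, z) = ¬(((¬x ∧ y) ∧ ¬z) ∨ ((x ∧ ¬y) ∧ ¬z))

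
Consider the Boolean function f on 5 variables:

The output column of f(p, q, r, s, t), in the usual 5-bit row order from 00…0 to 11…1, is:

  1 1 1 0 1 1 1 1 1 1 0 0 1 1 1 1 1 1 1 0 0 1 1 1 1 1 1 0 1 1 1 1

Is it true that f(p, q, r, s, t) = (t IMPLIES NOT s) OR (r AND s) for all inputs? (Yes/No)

No

Test each input against both f and the formula:
  p=0, q=0, r=0, s=0, t=0: formula gives 1, f = 1 ✓
  p=0, q=0, r=0, s=0, t=1: formula gives 1, f = 1 ✓
  p=0, q=0, r=0, s=1, t=0: formula gives 1, f = 1 ✓
  p=0, q=0, r=0, s=1, t=1: formula gives 0, f = 0 ✓
  …
  p=0, q=1, r=0, s=1, t=0: formula gives 1, but f = 0 ✗
Since they disagree at (0,1,0,1,0), the expression is not a correct formula for f.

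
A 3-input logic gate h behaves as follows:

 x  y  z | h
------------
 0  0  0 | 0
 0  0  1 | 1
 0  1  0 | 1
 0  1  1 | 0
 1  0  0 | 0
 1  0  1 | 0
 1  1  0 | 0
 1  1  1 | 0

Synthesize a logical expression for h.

Collect the rows where h=1 — (0,0,1), (0,1,0) — and write one minterm per row: ¬x·¬y·z, ¬x·y·¬z. Their union (logical OR) reproduces the table exactly.

h(x, y, z) = ((¬x ∧ ¬y) ∧ z) ∨ ((¬x ∧ y) ∧ ¬z)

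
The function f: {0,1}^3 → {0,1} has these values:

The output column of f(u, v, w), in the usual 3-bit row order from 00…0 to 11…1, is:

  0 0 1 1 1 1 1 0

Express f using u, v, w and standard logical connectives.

f(u, v, w) = NOT ((((NOT u AND NOT v) AND NOT w) OR ((NOT u AND NOT v) AND w)) OR ((u AND v) AND w))

The 0-rows are (0,0,0), (0,0,1), (1,1,1). Take each as a conjunction (¬u·¬v·¬w, ¬u·¬v·w, u·v·w), form their disjunction, and complement — that gives a formula that is 1 everywhere f is.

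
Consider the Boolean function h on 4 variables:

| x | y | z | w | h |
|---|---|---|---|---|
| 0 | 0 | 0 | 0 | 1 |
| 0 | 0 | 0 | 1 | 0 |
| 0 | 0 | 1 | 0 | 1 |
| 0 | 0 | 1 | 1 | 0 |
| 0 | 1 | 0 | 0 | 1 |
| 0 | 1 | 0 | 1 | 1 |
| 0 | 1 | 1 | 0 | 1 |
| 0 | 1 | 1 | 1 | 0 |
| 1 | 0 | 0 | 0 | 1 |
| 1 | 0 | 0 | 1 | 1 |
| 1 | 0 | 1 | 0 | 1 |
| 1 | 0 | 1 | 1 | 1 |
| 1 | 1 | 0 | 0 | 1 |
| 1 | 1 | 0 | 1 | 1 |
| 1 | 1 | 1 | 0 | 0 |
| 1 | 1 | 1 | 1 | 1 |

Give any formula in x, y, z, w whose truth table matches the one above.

h(x, y, z, w) = NOT ((((((NOT x AND NOT y) AND NOT z) AND w) OR (((NOT x AND NOT y) AND z) AND w)) OR (((NOT x AND y) AND z) AND w)) OR (((x AND y) AND z) AND NOT w))

h is 0 on only 4 rows — (0,0,0,1), (0,0,1,1), (0,1,1,1), (1,1,1,0). Writing each as a minterm (¬x·¬y·¬z·w, ¬x·¬y·z·w, ¬x·y·z·w, x·y·z·¬w) and OR-ing them characterizes exactly where h=0, so h is the negation of that disjunction.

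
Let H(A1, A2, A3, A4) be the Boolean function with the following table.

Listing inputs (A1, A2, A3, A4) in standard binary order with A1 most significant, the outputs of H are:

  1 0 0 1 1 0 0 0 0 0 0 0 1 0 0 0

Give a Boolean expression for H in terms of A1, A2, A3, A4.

H(A1, A2, A3, A4) = (((((not A1 and not A2) and not A3) and not A4) or (((not A1 and not A2) and A3) and A4)) or (((not A1 and A2) and not A3) and not A4)) or (((A1 and A2) and not A3) and not A4)

Collect the rows where H=1 — (0,0,0,0), (0,0,1,1), (0,1,0,0), (1,1,0,0) — and write one minterm per row: ¬A1·¬A2·¬A3·¬A4, ¬A1·¬A2·A3·A4, ¬A1·A2·¬A3·¬A4, A1·A2·¬A3·¬A4. Their union (logical OR) reproduces the table exactly.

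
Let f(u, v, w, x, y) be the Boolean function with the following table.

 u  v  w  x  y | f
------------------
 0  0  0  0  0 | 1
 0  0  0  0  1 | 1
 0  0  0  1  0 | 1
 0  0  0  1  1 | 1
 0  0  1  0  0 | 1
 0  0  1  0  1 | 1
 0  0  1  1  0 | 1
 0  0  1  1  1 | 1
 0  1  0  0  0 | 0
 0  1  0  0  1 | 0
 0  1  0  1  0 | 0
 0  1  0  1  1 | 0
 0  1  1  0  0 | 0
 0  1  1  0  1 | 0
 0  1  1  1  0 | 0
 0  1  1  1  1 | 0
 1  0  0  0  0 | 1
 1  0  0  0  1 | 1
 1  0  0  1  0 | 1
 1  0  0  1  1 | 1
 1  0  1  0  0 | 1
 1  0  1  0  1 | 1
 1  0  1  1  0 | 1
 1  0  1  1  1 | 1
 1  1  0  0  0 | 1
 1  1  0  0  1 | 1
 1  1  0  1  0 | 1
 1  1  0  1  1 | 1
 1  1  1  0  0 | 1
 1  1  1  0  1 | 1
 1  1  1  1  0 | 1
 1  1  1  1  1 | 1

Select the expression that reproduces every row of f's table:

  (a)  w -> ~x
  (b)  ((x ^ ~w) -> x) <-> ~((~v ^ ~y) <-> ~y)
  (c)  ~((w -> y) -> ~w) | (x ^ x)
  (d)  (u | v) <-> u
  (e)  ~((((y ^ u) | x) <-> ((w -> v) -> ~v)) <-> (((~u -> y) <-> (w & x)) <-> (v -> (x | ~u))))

(a) disagrees with f on (0,0,1,1,0) (formula → 0, table → 1); rule it out.
(b) disagrees with f on (0,0,0,0,0) (formula → 0, table → 1); rule it out.
(c) disagrees with f on (0,0,0,0,0) (formula → 0, table → 1); rule it out.
(e) disagrees with f on (0,0,0,1,0) (formula → 0, table → 1); rule it out.
That leaves (d). Evaluating it on every row reproduces the table of f exactly.

d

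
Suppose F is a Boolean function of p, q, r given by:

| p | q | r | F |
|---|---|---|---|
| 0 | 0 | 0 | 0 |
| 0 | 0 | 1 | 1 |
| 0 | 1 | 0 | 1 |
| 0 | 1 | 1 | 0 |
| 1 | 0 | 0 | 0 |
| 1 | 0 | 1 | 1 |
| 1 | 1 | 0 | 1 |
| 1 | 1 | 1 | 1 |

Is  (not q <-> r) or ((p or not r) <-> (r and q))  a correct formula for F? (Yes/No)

Test each input against both F and the formula:
  p=0, q=0, r=0: formula gives 0, F = 0 ✓
  p=0, q=0, r=1: formula gives 1, F = 1 ✓
  p=0, q=1, r=0: formula gives 1, F = 1 ✓
  p=0, q=1, r=1: formula gives 0, F = 0 ✓
  p=1, q=0, r=0: formula gives 0, F = 0 ✓
  … (the remaining 3 rows also agree.)
Every row agrees, so the formula is equivalent.

Yes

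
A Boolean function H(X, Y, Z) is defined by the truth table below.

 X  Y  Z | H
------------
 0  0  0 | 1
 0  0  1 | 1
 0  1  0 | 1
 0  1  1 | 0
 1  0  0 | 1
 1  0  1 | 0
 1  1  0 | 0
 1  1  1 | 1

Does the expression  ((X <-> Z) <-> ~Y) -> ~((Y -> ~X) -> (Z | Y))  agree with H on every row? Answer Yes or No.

Yes

Evaluate ((X <-> Z) <-> ~Y) -> ~((Y -> ~X) -> (Z | Y)) on each row and compare to H:
  X=0, Y=0, Z=0: formula gives 1, H = 1 ✓
  X=0, Y=0, Z=1: formula gives 1, H = 1 ✓
  X=0, Y=1, Z=0: formula gives 1, H = 1 ✓
  X=0, Y=1, Z=1: formula gives 0, H = 0 ✓
  X=1, Y=0, Z=0: formula gives 1, H = 1 ✓
  … (the remaining 3 rows also agree.)
Every row agrees, so the formula is equivalent.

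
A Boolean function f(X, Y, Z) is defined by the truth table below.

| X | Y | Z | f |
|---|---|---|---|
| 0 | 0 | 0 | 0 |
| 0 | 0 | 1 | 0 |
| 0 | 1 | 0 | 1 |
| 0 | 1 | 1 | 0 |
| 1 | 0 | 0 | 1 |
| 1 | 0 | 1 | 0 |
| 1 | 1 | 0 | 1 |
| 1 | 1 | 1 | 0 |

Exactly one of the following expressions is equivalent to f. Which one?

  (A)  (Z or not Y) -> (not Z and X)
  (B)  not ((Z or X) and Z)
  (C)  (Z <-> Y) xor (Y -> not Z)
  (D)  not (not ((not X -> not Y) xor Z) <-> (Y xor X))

(B) fails at (0,0,0): the formula yields 1, f is 0.
(C) fails at (0,0,1): the formula yields 1, f is 0.
(D) fails at (0,0,1): the formula yields 1, f is 0.
That leaves (A). Evaluating it on every row reproduces the table of f exactly.

A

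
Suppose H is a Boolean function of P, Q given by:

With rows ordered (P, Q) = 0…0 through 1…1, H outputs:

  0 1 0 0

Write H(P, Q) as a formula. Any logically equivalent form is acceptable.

H(P, Q) = NOT P AND Q

1 only at (0,1): NOT P AND Q.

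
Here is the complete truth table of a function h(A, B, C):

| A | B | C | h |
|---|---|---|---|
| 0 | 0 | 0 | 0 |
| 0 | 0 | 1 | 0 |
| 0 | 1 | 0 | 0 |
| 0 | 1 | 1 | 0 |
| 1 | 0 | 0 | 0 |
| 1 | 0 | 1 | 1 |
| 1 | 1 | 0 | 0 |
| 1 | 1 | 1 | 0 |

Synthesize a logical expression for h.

h(A, B, C) = (A & ~B) & C

Only row (1,0,1) gives 1. That row's minterm A·¬B·C is h directly.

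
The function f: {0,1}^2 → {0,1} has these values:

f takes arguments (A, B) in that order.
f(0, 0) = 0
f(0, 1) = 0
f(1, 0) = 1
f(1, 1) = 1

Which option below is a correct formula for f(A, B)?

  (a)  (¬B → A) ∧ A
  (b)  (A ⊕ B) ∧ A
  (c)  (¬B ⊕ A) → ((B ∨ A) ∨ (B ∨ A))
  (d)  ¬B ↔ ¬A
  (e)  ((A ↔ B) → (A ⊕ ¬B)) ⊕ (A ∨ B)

a

(b) disagrees with f on (1,1) (formula → 0, table → 1); rule it out.
(c) disagrees with f on (0,1) (formula → 1, table → 0); rule it out.
(d) disagrees with f on (0,0) (formula → 1, table → 0); rule it out.
(e) disagrees with f on (0,0) (formula → 1, table → 0); rule it out.
Only (a) survives; checking it on all 4 rows confirms it matches f.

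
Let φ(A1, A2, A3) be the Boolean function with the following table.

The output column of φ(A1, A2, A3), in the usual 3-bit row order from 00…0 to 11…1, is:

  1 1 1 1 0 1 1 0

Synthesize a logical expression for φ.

φ is 0 on only 2 rows — (1,0,0), (1,1,1). Writing each as a minterm (A1·¬A2·¬A3, A1·A2·A3) and OR-ing them characterizes exactly where φ=0, so φ is the negation of that disjunction.

φ(A1, A2, A3) = ~(((A1 & ~A2) & ~A3) | ((A1 & A2) & A3))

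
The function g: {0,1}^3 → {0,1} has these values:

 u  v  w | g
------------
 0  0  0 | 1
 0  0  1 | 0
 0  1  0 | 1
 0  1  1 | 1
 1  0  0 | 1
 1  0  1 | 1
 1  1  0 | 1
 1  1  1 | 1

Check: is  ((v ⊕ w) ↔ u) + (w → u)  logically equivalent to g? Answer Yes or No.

Evaluate ((v ⊕ w) ↔ u) + (w → u) on each row and compare to g:
  u=0, v=0, w=0: formula gives 1, g = 1 ✓
  u=0, v=0, w=1: formula gives 0, g = 0 ✓
  u=0, v=1, w=0: formula gives 1, g = 1 ✓
  u=0, v=1, w=1: formula gives 1, g = 1 ✓
  u=1, v=0, w=0: formula gives 1, g = 1 ✓
  … (the remaining 3 rows also agree.)
All 8 rows match — the expression computes g exactly.

Yes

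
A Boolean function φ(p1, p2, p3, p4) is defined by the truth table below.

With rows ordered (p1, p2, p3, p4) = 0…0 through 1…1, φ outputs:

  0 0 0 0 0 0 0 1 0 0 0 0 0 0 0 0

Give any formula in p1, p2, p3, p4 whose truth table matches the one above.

φ(p1, p2, p3, p4) = ((~p1 & p2) & p3) & p4

Only row (0,1,1,1) gives 1. That row's minterm ¬p1·p2·p3·p4 is φ directly.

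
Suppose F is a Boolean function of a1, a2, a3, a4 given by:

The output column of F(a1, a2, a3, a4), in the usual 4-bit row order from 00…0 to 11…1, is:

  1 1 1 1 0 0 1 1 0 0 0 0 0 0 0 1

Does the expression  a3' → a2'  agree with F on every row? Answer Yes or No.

No

Test each input against both F and the formula:
  a1=0, a2=0, a3=0, a4=0: formula gives 1, F = 1 ✓
  a1=0, a2=0, a3=0, a4=1: formula gives 1, F = 1 ✓
  a1=0, a2=0, a3=1, a4=0: formula gives 1, F = 1 ✓
  a1=0, a2=0, a3=1, a4=1: formula gives 1, F = 1 ✓
  …
  a1=1, a2=0, a3=0, a4=0: formula gives 1, but F = 0 ✗
Since they disagree at (1,0,0,0), the expression is not a correct formula for F.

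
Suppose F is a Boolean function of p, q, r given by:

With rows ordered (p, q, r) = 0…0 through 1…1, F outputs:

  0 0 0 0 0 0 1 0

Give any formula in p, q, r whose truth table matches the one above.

F is 1 on exactly one input, (1,1,0), whose minterm is p·q·¬r. So F is just that conjunction.

F(p, q, r) = (p & q) & ~r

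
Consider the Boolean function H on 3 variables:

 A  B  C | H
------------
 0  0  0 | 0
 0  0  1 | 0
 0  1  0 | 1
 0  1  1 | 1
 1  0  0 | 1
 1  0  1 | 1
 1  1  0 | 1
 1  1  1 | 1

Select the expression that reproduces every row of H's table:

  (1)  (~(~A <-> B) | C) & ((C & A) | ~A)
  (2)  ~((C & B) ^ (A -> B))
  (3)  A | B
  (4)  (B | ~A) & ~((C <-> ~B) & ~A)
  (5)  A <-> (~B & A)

3

(1): at (0,0,0) it gives 1, but H = 0 — eliminated.
(2): at (0,1,0) it gives 0, but H = 1 — eliminated.
(4): at (0,0,0) it gives 1, but H = 0 — eliminated.
(5): at (0,0,0) it gives 1, but H = 0 — eliminated.
Only (3) survives; checking it on all 8 rows confirms it matches H.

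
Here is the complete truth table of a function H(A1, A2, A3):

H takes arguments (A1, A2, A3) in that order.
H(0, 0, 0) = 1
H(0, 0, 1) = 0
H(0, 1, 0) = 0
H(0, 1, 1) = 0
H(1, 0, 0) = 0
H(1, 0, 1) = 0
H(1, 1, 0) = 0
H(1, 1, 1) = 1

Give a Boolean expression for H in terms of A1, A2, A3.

H=1 on 2 inputs: (0,0,0), (1,1,1). Reading each as a conjunction of literals (¬A1·¬A2·¬A3, A1·A2·A3) and taking the OR gives the canonical DNF.

H(A1, A2, A3) = ((NOT A1 AND NOT A2) AND NOT A3) OR ((A1 AND A2) AND A3)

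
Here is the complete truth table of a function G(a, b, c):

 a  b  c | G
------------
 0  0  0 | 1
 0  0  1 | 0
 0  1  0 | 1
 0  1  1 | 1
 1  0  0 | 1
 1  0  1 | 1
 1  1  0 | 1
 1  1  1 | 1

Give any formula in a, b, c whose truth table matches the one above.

G(a, b, c) = ¬((¬a ∧ ¬b) ∧ c)

Only row (0,0,1) gives 0. So G is 1 everywhere except there — the complement of the minterm ¬a·¬b·c.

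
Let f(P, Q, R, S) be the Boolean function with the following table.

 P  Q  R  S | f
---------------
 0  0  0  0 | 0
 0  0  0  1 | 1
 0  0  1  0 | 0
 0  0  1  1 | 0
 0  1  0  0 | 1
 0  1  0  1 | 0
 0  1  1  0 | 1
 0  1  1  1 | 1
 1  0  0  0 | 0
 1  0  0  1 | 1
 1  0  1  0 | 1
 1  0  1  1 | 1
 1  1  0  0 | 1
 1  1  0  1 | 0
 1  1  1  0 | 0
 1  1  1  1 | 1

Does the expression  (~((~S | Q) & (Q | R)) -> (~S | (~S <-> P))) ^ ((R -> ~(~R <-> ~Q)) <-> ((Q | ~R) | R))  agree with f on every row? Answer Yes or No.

No

Evaluate (~((~S | Q) & (Q | R)) -> (~S | (~S <-> P))) ^ ((R -> ~(~R <-> ~Q)) <-> ((Q | ~R) | R)) on each row and compare to f:
  P=0, Q=0, R=0, S=0: formula gives 0, f = 0 ✓
  P=0, Q=0, R=0, S=1: formula gives 0, but f = 1 ✗
Since they disagree at (0,0,0,1), the expression is not a correct formula for f.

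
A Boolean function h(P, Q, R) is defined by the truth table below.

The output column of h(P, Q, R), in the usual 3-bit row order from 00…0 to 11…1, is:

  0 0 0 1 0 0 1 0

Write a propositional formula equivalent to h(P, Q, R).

Collect the rows where h=1 — (0,1,1), (1,1,0) — and write one minterm per row: ¬P·Q·R, P·Q·¬R. Their union (logical OR) reproduces the table exactly.

h(P, Q, R) = ((¬P ∧ Q) ∧ R) ∨ ((P ∧ Q) ∧ ¬R)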